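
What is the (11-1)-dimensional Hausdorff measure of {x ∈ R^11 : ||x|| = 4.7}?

S_11(4.7) = 2·π^(11/2)·(4.7)^10 / Γ(11/2) ≈ 1.09012e+08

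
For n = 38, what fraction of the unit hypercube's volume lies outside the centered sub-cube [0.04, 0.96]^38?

The inner cube has side 1-2·0.04 = 0.92 and volume (0.92)^38 ≈ 0.04207, so the shell holds 0.957933 of the volume.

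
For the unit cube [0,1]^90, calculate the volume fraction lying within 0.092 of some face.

The inner cube has side 1-2·0.092 = 0.816 and volume (0.816)^90 ≈ 1.127e-08, so the shell holds 0.9999999887 of the volume.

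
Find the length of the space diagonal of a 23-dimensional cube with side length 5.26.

||(5.26,5.26,...,5.26)|| = √(23)·5.26 ≈ 25.2261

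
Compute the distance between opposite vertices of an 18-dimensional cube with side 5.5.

Diagonal = √18 · 5.5 ≈ 23.3345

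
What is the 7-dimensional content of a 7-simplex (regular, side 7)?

Volume = 7^7 · √(8/2^7) / 7! ≈ 40.8503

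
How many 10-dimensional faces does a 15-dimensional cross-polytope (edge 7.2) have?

Each 10-face is the convex hull of 11 vertices, one chosen as ±e_i from each of 11 distinct axes: 2^11·C(15,11) = 2795520.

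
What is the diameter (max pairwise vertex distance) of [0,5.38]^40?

Diagonal = √40 · 5.38 ≈ 34.0261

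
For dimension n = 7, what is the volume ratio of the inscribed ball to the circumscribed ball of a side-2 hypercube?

Volume scales as r^n, and r_in/r_out = 1/√7, giving (1/√7)^7 ≈ 0.00110194.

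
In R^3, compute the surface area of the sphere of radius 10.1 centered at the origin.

S_3(10.1) = 2·π^(3/2)·(10.1)^2 / Γ(3/2) = 4πr² = 4π·(10.1)² ≈ 1281.9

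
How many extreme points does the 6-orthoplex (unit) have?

The 6-dimensional cross-polytope has 2n = 2·6 = 12 vertices.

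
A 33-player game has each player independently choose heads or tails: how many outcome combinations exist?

The 33-cube has 2^33 = 8589934592 vertices.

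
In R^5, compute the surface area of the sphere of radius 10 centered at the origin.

S = n·V_n(r)/r = 5·V_5(10)/10 (volume-to-surface relation), giving 80000·π^2/3 ≈ 263189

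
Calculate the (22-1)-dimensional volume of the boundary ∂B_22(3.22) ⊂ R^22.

The surface area of an n-ball is 2π^(n/2) r^(n-1) / Γ(n/2). For n=22, r=3.22: 7.49702e+09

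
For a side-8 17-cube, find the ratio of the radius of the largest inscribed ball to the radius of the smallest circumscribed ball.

For an n-cube of any side s, the inradius is s/2 and the circumradius is s√n/2, so the ratio is 1/√17 ≈ 0.242536.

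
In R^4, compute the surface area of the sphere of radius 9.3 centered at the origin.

|∂B_4(9.3)| ≈ 15877.4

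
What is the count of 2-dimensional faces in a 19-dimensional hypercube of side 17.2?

Number of 2-faces = C(19,2) · 2^(19-2) = 171 · 131072 = 22413312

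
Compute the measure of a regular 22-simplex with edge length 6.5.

For a regular n-simplex with edge a, V = (a^n / n!)·√((n+1)/2^n). With a=6.5, n=22: V ≈ 1.59537e-06.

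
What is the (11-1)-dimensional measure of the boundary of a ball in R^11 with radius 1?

S_11(1) = 2·π^(11/2)·(1)^10 / Γ(11/2) = 64·π^5/945 ≈ 20.7251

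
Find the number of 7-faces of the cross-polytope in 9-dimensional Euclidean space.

Each 7-face is the convex hull of 8 vertices, one chosen as ±e_i from each of 8 distinct axes: 2^8·C(9,8) = 2304.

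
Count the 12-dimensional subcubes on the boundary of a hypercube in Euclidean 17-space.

Number of 12-faces = C(17,12) · 2^(17-12) = 6188 · 32 = 198016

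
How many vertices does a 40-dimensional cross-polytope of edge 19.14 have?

The vertices are ±e_1, ..., ±e_40, so there are 2·40 = 80.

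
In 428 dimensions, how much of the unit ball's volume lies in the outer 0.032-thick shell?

Shell fraction = 1 - (1-0.032)^428 ≈ 0.9999990991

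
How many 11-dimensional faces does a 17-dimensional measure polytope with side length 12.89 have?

An n-cube has C(n,k)·2^(n-k) k-faces. Here C(17,11)·2^6 = 12376·64 = 792064.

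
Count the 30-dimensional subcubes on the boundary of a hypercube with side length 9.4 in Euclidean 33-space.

f_30(33-cube) = (33 choose 30) · 2^3 = 43648.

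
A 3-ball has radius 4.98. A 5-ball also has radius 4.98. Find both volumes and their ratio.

V_3(4.98) ≈ 517.341. V_5(4.98) ≈ 16123. Ratio V_3/V_5 ≈ 0.03209.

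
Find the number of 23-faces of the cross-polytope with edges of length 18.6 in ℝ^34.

An n-cross-polytope has 2^(k+1)·C(n,k+1) k-faces. Here 2^24·C(34,24) = 16777216·131128140 = 2199965128458240.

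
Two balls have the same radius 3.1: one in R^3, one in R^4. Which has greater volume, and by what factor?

V_3(3.1) ≈ 124.788, V_4(3.1) ≈ 455.739. The 4-ball is larger by a factor of 3.652.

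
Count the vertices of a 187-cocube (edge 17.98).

Number of vertices = 2n = 374.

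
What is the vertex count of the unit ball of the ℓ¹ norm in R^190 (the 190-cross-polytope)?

The 190-dimensional cross-polytope has 2n = 2·190 = 380 vertices.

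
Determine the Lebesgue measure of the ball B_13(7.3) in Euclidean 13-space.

Volume = π^{13/2}·(7.3)^13/Γ(15/2) ≈ 1.52243e+11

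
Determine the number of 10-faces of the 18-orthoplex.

An n-cross-polytope has 2^(k+1)·C(n,k+1) k-faces. Here 2^11·C(18,11) = 2048·31824 = 65175552.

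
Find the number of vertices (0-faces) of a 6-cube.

Choose 0 of 6 axes to span the face (C(6,0) = 1 way), then fix each of the remaining 6 coordinates at one of its two extreme values (2^6 = 64 ways): 1·64 = 64.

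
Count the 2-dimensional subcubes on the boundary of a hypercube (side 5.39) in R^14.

Number of 2-faces = C(14,2) · 2^(14-2) = 91 · 4096 = 372736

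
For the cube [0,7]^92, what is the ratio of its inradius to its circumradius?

r_in = 7/2 (half the side); r_out = 7√92/2 (half the diagonal). Ratio = 1/√92 ≈ 0.104257.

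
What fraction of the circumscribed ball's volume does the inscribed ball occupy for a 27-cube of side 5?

V_in/V_out = n^(-n/2) = 27^(-27/2) ≈ 4.74886e-20.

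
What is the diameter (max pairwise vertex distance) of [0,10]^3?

d = √(10² + 10² + ... + 10²) [3 terms] = √(3·10²) = 10√3 ≈ 17.3205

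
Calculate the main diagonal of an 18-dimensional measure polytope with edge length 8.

||(8,8,...,8)|| = √(18)·8 ≈ 33.9411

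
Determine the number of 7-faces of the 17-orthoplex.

An n-cross-polytope has 2^(k+1)·C(n,k+1) k-faces. Here 2^8·C(17,8) = 256·24310 = 6223360.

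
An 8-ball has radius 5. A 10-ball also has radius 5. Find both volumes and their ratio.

V_8(5) ≈ 1.58543e+06. V_10(5) ≈ 2.49039e+07. Ratio V_8/V_10 ≈ 0.06366.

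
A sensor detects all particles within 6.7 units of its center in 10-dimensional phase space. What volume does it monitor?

V_10(6.7) = π^(10/2) · (6.7)^10 / Γ(10/2 + 1) ≈ 4.64854e+08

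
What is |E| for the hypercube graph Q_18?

Each of the 2^18 = 262144 vertices has degree 18; total edges = 18·2^18/2 = 2359296.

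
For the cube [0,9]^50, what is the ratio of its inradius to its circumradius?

For an n-cube of any side s, the inradius is s/2 and the circumradius is s√n/2, so the ratio is 1/√50 ≈ 0.141421.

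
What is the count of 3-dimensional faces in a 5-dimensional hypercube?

f_3(5-cube) = (5 choose 3) · 2^2 = 40.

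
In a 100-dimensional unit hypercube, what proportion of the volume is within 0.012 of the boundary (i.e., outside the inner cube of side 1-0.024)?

Shell fraction = 1 - (1-0.024)^100 ≈ 0.911899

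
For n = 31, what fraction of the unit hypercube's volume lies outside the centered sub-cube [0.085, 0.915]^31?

1 - (1 - 2·0.085)^31 = 1 - 0.83^31 ≈ 0.9969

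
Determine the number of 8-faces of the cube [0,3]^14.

f_8(14-cube) = (14 choose 8) · 2^6 = 192192.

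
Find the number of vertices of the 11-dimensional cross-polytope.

The 11-dimensional cross-polytope has 2n = 2·11 = 22 vertices.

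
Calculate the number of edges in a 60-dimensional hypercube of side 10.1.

Number of 1-faces = C(60,1)·2^(60-1) = 60·576460752303423488 = 34587645138205409280.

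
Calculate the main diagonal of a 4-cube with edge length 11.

Diagonal = √4 · 11 = 22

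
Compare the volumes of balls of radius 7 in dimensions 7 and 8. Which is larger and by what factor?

V_7(7) ≈ 3.89105e+06, V_8(7) ≈ 2.33977e+07. The 8-ball is larger by a factor of 6.013.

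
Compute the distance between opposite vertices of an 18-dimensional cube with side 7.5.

Diagonal = √18 · 7.5 ≈ 31.8198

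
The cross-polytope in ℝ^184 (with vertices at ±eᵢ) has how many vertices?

The vertices are ±e_1, ..., ±e_184, so there are 2·184 = 368.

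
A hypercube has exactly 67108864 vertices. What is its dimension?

The n-cube has 2^n vertices, and 67108864 = 2^26, so n = 26.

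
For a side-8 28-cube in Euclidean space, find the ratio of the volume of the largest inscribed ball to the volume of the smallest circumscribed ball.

V_in / V_out = (r_in/r_out)^28 = (1/√28)^28 = 28^(-28/2) ≈ 5.49272e-21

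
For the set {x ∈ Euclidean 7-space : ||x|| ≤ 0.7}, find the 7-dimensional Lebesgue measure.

The n-ball volume is π^(n/2)·r^n/Γ(n/2+1). With n=7, r=0.7: V ≈ 0.389105.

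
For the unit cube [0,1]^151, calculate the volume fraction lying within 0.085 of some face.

The inner cube has side 1-2·0.085 = 0.83 and volume (0.83)^151 ≈ 6.037e-13, so the shell holds 1 - 6.037e-13 of the volume.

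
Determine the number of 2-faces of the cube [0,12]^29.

Number of 2-faces = C(29,2) · 2^(29-2) = 406 · 134217728 = 54492397568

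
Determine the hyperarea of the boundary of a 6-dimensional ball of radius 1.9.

S_6(1.9) = 2·π^(6/2)·(1.9)^5 / Γ(6/2) ≈ 767.746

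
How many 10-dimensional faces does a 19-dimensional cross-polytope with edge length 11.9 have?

Number of 10-faces = 2^(10+1) · C(19,10+1) = 2048 · 75582 = 154791936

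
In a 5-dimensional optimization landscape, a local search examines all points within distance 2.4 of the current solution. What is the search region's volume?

V_5(2.4) = π^(5/2) · (2.4)^5 / Γ(5/2 + 1) ≈ 419.136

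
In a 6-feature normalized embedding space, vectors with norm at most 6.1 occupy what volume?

V_6(6.1) = π^(6/2) · (6.1)^6 / Γ(6/2 + 1) ≈ 266242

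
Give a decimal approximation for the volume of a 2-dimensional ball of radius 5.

Volume = π^{2/2}·(5)^2/Γ(2) = 25·π ≈ 78.5398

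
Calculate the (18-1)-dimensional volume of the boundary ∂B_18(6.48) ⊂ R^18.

S_18(6.48) = 2·π^(18/2)·(6.48)^17 / Γ(18/2) ≈ 9.26048e+13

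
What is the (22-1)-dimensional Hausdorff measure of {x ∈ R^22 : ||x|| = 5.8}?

S = n·V_n(r)/r = 22·V_22(5.8)/5.8 (volume-to-surface relation), giving 1.74543e+15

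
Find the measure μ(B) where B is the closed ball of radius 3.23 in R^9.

V_9(3.23) = π^(9/2) · (3.23)^9 / Γ(9/2 + 1) ≈ 126224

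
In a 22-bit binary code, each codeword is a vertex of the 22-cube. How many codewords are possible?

The 22-cube has 2^22 = 4194304 vertices.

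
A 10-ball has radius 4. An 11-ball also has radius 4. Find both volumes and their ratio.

V_10(4) ≈ 2.67404e+06. V_11(4) ≈ 7.9025e+06. Ratio V_10/V_11 ≈ 0.3384.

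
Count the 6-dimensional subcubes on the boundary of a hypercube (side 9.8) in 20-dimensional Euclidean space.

Choose 6 of 20 axes to span the face (C(20,6) = 38760 ways), then fix each of the remaining 14 coordinates at one of its two extreme values (2^14 = 16384 ways): 38760·16384 = 635043840.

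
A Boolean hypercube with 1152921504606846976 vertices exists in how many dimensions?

n = log_2(1152921504606846976) = 60.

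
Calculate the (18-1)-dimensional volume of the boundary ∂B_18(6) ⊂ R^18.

S_18(6) = 2·π^(18/2)·(6)^17 / Γ(18/2) = 29386561536·π^9/35 ≈ 2.50282e+13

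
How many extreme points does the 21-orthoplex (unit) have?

The 21-dimensional cross-polytope has 2n = 2·21 = 42 vertices.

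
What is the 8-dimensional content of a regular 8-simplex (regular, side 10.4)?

Volume = 10.4^8 · √(9/2^8) / 8! ≈ 636.425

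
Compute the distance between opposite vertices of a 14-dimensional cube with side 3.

Diagonal = √14 · 3 ≈ 11.225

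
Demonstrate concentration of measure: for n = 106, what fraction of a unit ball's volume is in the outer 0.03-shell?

1 - (1-0.03)^106 ≈ 0.96039 ≈ 96.04%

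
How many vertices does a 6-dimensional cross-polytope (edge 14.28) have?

The vertices are ±e_1, ..., ±e_6, so there are 2·6 = 12.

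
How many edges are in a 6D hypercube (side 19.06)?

f_1(6-cube) = (6 choose 1) · 2^5 = 192.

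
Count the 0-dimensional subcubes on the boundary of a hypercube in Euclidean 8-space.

An n-cube has C(n,k)·2^(n-k) k-faces. Here C(8,0)·2^8 = 1·256 = 256.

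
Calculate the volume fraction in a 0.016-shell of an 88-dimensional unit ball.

Shell fraction = 1 - (1-0.016)^88 ≈ 0.758137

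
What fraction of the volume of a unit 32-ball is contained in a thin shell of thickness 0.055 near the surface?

Shell fraction = 1 - (1-0.055)^32 ≈ 0.836387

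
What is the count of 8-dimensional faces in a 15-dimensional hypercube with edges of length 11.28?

Choose 8 of 15 axes to span the face (C(15,8) = 6435 ways), then fix each of the remaining 7 coordinates at one of its two extreme values (2^7 = 128 ways): 6435·128 = 823680.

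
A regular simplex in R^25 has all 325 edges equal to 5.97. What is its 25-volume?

For a regular n-simplex with edge a, V = (a^n / n!)·√((n+1)/2^n). With a=5.97, n=25: V ≈ 1.42339e-09.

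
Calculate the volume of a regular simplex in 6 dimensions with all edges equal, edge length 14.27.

V_6 = √(7) · 14.27^6 / (6! · 2^(6/2)) ≈ 3878.56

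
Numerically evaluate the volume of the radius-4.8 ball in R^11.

V_11(4.8) = π^(11/2) · (4.8)^11 / Γ(11/2 + 1) ≈ 5.87163e+07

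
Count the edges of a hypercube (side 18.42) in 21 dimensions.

The 21-cube has n·2^(n-1) = 21·2^20 = 21·1048576 = 22020096 edges.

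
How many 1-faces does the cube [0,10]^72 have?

The 72-cube has n·2^(n-1) = 72·2^71 = 72·2361183241434822606848 = 170005193383307227693056 edges.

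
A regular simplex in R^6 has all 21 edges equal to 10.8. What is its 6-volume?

For a regular n-simplex with edge a, V = (a^n / n!)·√((n+1)/2^n). With a=10.8, n=6: V ≈ 728.902.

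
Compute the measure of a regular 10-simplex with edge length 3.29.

V = (3.29^10 / 10!) · √((10+1) / 2^10) ≈ 0.00424368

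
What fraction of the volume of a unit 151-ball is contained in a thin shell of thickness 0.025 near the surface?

1 - (1-0.025)^151 ≈ 0.978138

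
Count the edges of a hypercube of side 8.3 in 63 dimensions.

An n-cube has n·2^(n-1) edges. With n = 63: 63·4611686018427387904 = 290536219160925437952.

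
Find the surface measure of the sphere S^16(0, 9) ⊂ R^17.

S = n·V_n(r)/r = 17·V_17(9)/9 (volume-to-surface relation), giving 11712917736940032·π^8/25025 ≈ 4.44109e+15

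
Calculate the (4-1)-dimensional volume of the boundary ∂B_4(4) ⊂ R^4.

The surface area of an n-ball is 2π^(n/2) r^(n-1) / Γ(n/2). For n=4, r=4: 128·π^2 ≈ 1263.31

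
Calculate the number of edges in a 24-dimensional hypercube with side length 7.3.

Each of the 2^24 = 16777216 vertices has degree 24; total edges = 24·2^24/2 = 201326592.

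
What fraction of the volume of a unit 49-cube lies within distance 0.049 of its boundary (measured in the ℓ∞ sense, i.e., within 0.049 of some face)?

Shell fraction = 1 - (1-0.098)^49 ≈ 0.993616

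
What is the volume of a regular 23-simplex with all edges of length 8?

V_23 = √(24) · 8^23 / (23! · 2^(23/2)) ≈ 3.86221e-05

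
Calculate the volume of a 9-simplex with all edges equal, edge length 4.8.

V = (4.8^9 / 9!) · √((9+1) / 2^9) ≈ 0.520923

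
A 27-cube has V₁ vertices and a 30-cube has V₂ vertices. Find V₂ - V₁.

V₁ = 2^27 = 134217728. V₂ = 2^30 = 1073741824. V₂ - V₁ = 939524096.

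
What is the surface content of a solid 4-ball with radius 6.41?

The surface area of an n-ball is 2π^(n/2) r^(n-1) / Γ(n/2). For n=4, r=6.41: 5198.81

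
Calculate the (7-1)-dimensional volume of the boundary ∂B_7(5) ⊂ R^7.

S_7(5) = 2·π^(7/2)·(5)^6 / Γ(7/2) = 50000·π^3/3 ≈ 516771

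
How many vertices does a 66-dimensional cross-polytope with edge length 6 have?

Number of vertices = 2n = 132.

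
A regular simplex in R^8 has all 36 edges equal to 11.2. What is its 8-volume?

Volume = 11.2^8 · √(9/2^8) / 8! ≈ 1151.4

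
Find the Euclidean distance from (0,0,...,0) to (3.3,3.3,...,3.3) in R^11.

Diagonal = √11 · 3.3 ≈ 10.9449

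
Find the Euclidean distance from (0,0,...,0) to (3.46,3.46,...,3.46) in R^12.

The space diagonal of an n-cube of side s is s√n. Here 3.46·√12 ≈ 11.9858.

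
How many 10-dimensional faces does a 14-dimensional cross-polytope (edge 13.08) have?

f_10(14-orthoplex) = 2^11 · (14 choose 11) = 745472.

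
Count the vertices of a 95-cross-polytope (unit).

Number of vertices = 2n = 190.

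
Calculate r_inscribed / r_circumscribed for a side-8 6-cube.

For an n-cube of any side s, the inradius is s/2 and the circumradius is s√n/2, so the ratio is 1/√6 ≈ 0.408248.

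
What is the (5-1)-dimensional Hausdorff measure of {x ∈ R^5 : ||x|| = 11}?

S = n·V_n(r)/r = 5·V_5(11)/11 (volume-to-surface relation), giving 117128·π^2/3 ≈ 385336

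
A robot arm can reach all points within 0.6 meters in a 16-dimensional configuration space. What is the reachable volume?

Volume = π^{16/2}·(0.6)^16/Γ(9) ≈ 6.63894e-05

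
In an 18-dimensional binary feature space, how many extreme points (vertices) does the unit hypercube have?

Number of vertices = 2^18 = 262144.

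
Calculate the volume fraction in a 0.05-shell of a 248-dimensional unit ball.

Shell fraction = 1 - (1-0.05)^248 ≈ 0.9999970115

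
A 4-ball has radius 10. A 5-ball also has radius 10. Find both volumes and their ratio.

V_4(10) ≈ 49348. V_5(10) ≈ 526379. Ratio V_4/V_5 ≈ 0.09375.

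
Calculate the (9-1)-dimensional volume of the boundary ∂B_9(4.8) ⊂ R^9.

S_9(4.8) = 2·π^(9/2)·(4.8)^8 / Γ(9/2) ≈ 8.36546e+06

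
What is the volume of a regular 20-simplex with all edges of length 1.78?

Volume = 1.78^20 · √(21/2^20) / 20! ≈ 1.87536e-16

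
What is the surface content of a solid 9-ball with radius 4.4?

S = n·V_n(r)/r = 9·V_9(4.4)/4.4 (volume-to-surface relation), giving 4.17044e+06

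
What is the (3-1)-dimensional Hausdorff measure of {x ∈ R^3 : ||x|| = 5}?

S_3(5) = 2·π^(3/2)·(5)^2 / Γ(3/2) = 4πr² = 4π·(5)² ≈ 314.159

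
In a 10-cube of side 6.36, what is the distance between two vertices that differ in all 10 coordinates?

Diagonal = √10 · 6.36 ≈ 20.1121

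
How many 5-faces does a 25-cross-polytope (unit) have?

An n-cross-polytope has 2^(k+1)·C(n,k+1) k-faces. Here 2^6·C(25,6) = 64·177100 = 11334400.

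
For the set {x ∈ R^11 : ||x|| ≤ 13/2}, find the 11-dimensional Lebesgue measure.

V_11(13/2) = π^(11/2) · (13/2)^11 / Γ(11/2 + 1) = 1792160394037·π^5/332640 ≈ 1.64874e+09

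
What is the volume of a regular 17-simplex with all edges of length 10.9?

For a regular n-simplex with edge a, V = (a^n / n!)·√((n+1)/2^n). With a=10.9, n=17: V ≈ 14.2582.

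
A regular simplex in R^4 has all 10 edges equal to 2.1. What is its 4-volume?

V = (2.1^4 / 4!) · √((4+1) / 2^4) ≈ 0.452992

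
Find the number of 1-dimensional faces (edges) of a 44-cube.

The 44-cube has n·2^(n-1) = 44·2^43 = 44·8796093022208 = 387028092977152 edges.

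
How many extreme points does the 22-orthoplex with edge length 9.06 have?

An n-cross-polytope has 2n vertices; here n = 22, giving 44.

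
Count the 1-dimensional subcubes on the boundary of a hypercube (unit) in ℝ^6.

f_1(6-cube) = (6 choose 1) · 2^5 = 192.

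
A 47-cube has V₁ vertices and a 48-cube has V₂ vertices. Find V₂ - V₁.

V₁ = 2^47 = 140737488355328. V₂ = 2^48 = 281474976710656. V₂ - V₁ = 140737488355328.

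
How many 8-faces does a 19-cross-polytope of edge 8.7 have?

An n-cross-polytope has 2^(k+1)·C(n,k+1) k-faces. Here 2^9·C(19,9) = 512·92378 = 47297536.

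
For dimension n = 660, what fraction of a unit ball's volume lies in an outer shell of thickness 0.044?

1 - (1-0.044)^660 ≈ 1 - 1.265e-13 ≈ (100 - 1.27e-11)%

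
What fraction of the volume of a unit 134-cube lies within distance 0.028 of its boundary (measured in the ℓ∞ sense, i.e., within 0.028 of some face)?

Shell fraction = 1 - (1-0.056)^134 ≈ 0.999557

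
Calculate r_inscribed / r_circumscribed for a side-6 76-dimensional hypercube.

For an n-cube of any side s, the inradius is s/2 and the circumradius is s√n/2, so the ratio is 1/√76 ≈ 0.114708.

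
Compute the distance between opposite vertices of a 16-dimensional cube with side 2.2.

The space diagonal of an n-cube of side s is s√n. Here 2.2·√16 = 8.8.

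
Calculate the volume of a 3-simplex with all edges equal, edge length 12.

Volume = (√2/12) · 12³ = 203.647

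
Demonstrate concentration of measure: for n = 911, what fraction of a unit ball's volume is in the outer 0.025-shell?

1 - (1-0.025)^911 ≈ 1 - 9.621e-11 ≈ (100 - 9.62e-09)%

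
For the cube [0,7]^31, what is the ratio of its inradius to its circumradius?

r_in = 7/2 (half the side); r_out = 7√31/2 (half the diagonal). Ratio = 1/√31 ≈ 0.179605.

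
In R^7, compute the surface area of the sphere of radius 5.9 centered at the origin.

S_7(5.9) = 2·π^(7/2)·(5.9)^6 / Γ(7/2) ≈ 1.39505e+06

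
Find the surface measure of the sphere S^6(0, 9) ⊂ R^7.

The surface area of an n-ball is 2π^(n/2) r^(n-1) / Γ(n/2). For n=7, r=9: 2834352·π^3/5 ≈ 1.75765e+07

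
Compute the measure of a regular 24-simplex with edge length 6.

Volume = 6^24 · √(25/2^24) / 24! ≈ 9.32254e-09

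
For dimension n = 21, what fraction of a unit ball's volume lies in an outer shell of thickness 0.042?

1 - (1-0.042)^21 ≈ 0.59386 ≈ 59.39%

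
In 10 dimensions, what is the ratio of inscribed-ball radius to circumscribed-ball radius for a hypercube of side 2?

r_in / r_out = (2/2) / (2√10/2) = 1/√10 ≈ 0.316228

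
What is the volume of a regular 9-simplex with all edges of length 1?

V_9 = √(10) · 1^9 / (9! · 2^(9/2)) ≈ 3.85125e-07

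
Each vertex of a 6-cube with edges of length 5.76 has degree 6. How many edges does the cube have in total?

Number of 1-faces = C(6,1)·2^(6-1) = 6·32 = 192.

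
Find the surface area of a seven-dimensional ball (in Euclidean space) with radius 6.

S_7(6) = 2·π^(7/2)·(6)^6 / Γ(7/2) = 248832·π^3/5 ≈ 1.54307e+06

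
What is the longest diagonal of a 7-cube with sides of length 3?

Diagonal = √7 · 3 ≈ 7.93725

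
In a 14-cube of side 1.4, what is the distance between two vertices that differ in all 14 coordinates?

The space diagonal of an n-cube of side s is s√n. Here 1.4·√14 ≈ 5.23832.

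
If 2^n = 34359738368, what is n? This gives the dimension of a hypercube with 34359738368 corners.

2^n = 34359738368 ⇒ n = log_2(34359738368) = 35.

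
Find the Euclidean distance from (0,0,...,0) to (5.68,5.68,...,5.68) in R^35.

The space diagonal of an n-cube of side s is s√n. Here 5.68·√35 ≈ 33.6033.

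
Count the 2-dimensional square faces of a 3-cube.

Choose 2 of 3 axes to span the face (C(3,2) = 3 ways), then fix each of the remaining 1 coordinate at one of its two extreme values (2^1 = 2 ways): 3·2 = 6.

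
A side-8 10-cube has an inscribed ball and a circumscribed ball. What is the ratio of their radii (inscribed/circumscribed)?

Ratio = (s/2)/(s√10/2) = 10^(-1/2) ≈ 0.316228.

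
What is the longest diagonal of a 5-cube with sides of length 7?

Diagonal = √5 · 7 ≈ 15.6525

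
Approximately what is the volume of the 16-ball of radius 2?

The n-ball volume is π^(n/2)·r^n/Γ(n/2+1). With n=16, r=2: V = 512·π^8/315 ≈ 15422.6.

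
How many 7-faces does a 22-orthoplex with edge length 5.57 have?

An n-cross-polytope has 2^(k+1)·C(n,k+1) k-faces. Here 2^8·C(22,8) = 256·319770 = 81861120.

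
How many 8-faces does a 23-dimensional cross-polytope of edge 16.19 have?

Each 8-face is the convex hull of 9 vertices, one chosen as ±e_i from each of 9 distinct axes: 2^9·C(23,9) = 418401280.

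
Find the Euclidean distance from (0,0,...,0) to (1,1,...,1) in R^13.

||(1,1,...,1)|| = √(13)·1 ≈ 3.60555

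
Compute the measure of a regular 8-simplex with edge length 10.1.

V = (10.1^8 / 8!) · √((8+1) / 2^8) ≈ 503.561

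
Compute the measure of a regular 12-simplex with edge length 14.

Volume = 14^12 · √(13/2^12) / 12! ≈ 6667.93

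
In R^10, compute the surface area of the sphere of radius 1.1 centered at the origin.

|∂B_10(1.1)| ≈ 60.1315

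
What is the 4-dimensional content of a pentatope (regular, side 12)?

Volume = 12^4 · √(5/2^4) / 4! ≈ 482.991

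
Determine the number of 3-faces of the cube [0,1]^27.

Choose 3 of 27 axes to span the face (C(27,3) = 2925 ways), then fix each of the remaining 24 coordinates at one of its two extreme values (2^24 = 16777216 ways): 2925·16777216 = 49073356800.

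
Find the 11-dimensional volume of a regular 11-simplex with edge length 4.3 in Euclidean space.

V = (4.3^11 / 11!) · √((11+1) / 2^11) ≈ 0.0178206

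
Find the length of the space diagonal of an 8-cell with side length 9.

The space diagonal of an n-cube of side s is s√n. Here 9·√4 = 18.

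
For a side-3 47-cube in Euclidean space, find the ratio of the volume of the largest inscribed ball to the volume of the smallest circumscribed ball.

V_in/V_out = n^(-n/2) = 47^(-47/2) ≈ 5.07809e-40.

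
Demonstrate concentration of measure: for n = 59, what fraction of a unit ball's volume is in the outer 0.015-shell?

1 - (1-0.015)^59 ≈ 0.590044 ≈ 59.00%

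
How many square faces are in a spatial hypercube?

Choose 2 of 3 axes to span the face (C(3,2) = 3 ways), then fix each of the remaining 1 coordinate at one of its two extreme values (2^1 = 2 ways): 3·2 = 6.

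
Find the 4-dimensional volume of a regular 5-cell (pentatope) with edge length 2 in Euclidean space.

Volume = 2^4 · √(5/2^4) / 4! ≈ 0.372678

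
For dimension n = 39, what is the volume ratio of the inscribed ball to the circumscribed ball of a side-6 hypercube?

V_in / V_out = (r_in/r_out)^39 = (1/√39)^39 = 39^(-39/2) ≈ 9.42411e-32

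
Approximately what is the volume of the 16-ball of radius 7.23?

Volume = π^{16/2}·(7.23)^16/Γ(9) ≈ 1.31187e+13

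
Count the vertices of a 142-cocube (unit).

An n-cross-polytope has 2n vertices; here n = 142, giving 284.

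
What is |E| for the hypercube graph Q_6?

An n-cube has n·2^(n-1) edges. With n = 6: 6·32 = 192.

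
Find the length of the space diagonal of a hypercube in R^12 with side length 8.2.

||(8.2,8.2,...,8.2)|| = √(12)·8.2 ≈ 28.4056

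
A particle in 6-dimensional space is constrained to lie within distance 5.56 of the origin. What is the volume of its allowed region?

V_6(5.56) = π^(6/2) · (5.56)^6 / Γ(6/2 + 1) ≈ 152668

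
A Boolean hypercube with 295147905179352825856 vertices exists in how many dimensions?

n = log_2(295147905179352825856) = 68.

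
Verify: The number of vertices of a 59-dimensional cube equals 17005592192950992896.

False. The 59-cube has 2^59 = 576460752303423488 vertices.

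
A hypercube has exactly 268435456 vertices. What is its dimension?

n = log_2(268435456) = 28.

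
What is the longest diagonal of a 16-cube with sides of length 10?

d = √(10² + 10² + ... + 10²) [16 terms] = √(16·10²) = 10√16 = 40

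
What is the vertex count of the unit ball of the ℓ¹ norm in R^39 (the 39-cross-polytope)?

An n-cross-polytope has 2n vertices; here n = 39, giving 78.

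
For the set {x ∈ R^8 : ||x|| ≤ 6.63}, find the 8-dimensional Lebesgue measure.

Volume = π^{8/2}·(6.63)^8/Γ(5) ≈ 1.51529e+07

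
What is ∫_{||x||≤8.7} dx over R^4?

V_4(8.7) = π^(4/2) · (8.7)^4 / Γ(4/2 + 1) ≈ 28271.4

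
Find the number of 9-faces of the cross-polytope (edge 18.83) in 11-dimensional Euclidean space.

An n-cross-polytope has 2^(k+1)·C(n,k+1) k-faces. Here 2^10·C(11,10) = 1024·11 = 11264.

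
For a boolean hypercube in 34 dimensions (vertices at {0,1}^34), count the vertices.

Number of vertices = 2^34 = 17179869184.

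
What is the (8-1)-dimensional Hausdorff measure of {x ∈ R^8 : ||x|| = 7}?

S = n·V_n(r)/r = 8·V_8(7)/7 (volume-to-surface relation), giving 823543·π^4/3 ≈ 2.67402e+07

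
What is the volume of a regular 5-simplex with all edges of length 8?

For a regular n-simplex with edge a, V = (a^n / n!)·√((n+1)/2^n). With a=8, n=5: V ≈ 118.241.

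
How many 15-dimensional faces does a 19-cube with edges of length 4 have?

Choose 15 of 19 axes to span the face (C(19,15) = 3876 ways), then fix each of the remaining 4 coordinates at one of its two extreme values (2^4 = 16 ways): 3876·16 = 62016.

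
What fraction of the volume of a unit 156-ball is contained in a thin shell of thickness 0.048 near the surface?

Shell fraction = 1 - (1-0.048)^156 ≈ 0.999535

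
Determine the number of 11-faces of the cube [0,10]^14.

Choose 11 of 14 axes to span the face (C(14,11) = 364 ways), then fix each of the remaining 3 coordinates at one of its two extreme values (2^3 = 8 ways): 364·8 = 2912.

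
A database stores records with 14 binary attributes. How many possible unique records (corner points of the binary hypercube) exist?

The 14-cube has 2^14 = 16384 vertices.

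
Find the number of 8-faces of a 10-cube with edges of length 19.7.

f_8(10-cube) = (10 choose 8) · 2^2 = 180.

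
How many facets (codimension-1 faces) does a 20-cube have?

An n-cube has C(n,k)·2^(n-k) k-faces. Here C(20,19)·2^1 = 20·2 = 40.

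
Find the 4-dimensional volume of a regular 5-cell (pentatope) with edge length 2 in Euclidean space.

V_4 = √(5) · 2^4 / (4! · 2^(4/2)) ≈ 0.372678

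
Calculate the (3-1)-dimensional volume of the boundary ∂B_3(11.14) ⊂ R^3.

|∂B_3(11.14)| = 4πr² = 4π·(11.14)² ≈ 1559.48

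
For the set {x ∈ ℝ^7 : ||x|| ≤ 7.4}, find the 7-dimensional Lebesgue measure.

Volume = π^{7/2}·(7.4)^7/Γ(9/2) ≈ 5.7412e+06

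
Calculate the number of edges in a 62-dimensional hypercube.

Number of 1-faces = C(62,1)·2^(62-1) = 62·2305843009213693952 = 142962266571249025024.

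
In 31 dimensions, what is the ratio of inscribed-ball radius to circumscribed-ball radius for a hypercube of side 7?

Ratio = (s/2)/(s√31/2) = 31^(-1/2) ≈ 0.179605.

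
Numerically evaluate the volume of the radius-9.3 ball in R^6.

V_6(9.3) = π^(6/2) · (9.3)^6 / Γ(6/2 + 1) ≈ 3.34346e+06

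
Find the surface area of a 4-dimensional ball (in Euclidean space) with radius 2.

The surface area of an n-ball is 2π^(n/2) r^(n-1) / Γ(n/2). For n=4, r=2: 16·π^2 ≈ 157.914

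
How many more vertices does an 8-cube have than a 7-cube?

The 8-cube has 2^8 = 256 vertices. The 7-cube has 2^7 = 128 vertices. Difference: 256 - 128 = 128.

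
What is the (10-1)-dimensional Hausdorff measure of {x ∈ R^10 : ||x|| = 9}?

S = n·V_n(r)/r = 10·V_10(9)/9 (volume-to-surface relation), giving 129140163·π^5/4 ≈ 9.87986e+09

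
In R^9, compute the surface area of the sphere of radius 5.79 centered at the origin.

The surface area of an n-ball is 2π^(n/2) r^(n-1) / Γ(n/2). For n=9, r=5.79: 3.74963e+07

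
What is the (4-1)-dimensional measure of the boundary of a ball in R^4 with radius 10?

|∂B_4(10)| = 2000·π^2 ≈ 19739.2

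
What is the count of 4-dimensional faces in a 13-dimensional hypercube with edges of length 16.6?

f_4(13-cube) = (13 choose 4) · 2^9 = 366080.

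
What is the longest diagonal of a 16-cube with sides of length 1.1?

d = √(1.1² + 1.1² + ... + 1.1²) [16 terms] = √(16·1.1²) = 1.1√16 = 4.4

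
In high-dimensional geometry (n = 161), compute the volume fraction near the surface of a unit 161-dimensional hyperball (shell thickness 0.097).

1 - (1-0.097)^161 ≈ 0.9999999266 ≈ 99.999993%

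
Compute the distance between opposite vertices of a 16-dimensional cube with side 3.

The space diagonal of an n-cube of side s is s√n. Here 3·√16 = 12.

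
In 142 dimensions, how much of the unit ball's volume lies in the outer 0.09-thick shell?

1 - (1-0.09)^142 ≈ 0.9999984729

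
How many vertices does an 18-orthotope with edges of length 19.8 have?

The 18-cube has 2^18 = 262144 vertices.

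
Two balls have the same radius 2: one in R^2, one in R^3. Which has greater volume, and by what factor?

V_2(2) ≈ 12.5664, V_3(2) ≈ 33.5103. The 3-ball is larger by a factor of 2.667.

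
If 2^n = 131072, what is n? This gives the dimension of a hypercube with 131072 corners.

The n-cube has 2^n vertices, and 131072 = 2^17, so n = 17.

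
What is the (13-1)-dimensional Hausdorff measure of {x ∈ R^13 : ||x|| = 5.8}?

S_13(5.8) = 2·π^(13/2)·(5.8)^12 / Γ(13/2) ≈ 1.71562e+10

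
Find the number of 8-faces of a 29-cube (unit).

f_8(29-cube) = (29 choose 8) · 2^21 = 9001280471040.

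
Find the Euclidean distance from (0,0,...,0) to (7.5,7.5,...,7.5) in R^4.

Diagonal = √4 · 7.5 = 15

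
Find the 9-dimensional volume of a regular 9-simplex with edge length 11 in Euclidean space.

For a regular n-simplex with edge a, V = (a^n / n!)·√((n+1)/2^n). With a=11, n=9: V ≈ 908.105.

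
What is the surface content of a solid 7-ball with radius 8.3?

S_7(8.3) = 2·π^(7/2)·(8.3)^6 / Γ(7/2) ≈ 1.0813e+07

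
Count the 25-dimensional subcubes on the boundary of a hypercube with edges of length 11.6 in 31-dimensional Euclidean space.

Choose 25 of 31 axes to span the face (C(31,25) = 736281 ways), then fix each of the remaining 6 coordinates at one of its two extreme values (2^6 = 64 ways): 736281·64 = 47121984.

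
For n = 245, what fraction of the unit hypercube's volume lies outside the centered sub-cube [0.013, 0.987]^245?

Shell fraction = 1 - (1-0.026)^245 ≈ 0.998426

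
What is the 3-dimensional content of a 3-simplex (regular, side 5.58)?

Volume = (√2/12) · 5.58³ = 20.4756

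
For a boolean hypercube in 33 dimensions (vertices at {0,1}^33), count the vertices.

Each vertex is a binary string of length 33, so there are 2^33 = 8589934592.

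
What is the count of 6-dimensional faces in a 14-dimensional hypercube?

Choose 6 of 14 axes to span the face (C(14,6) = 3003 ways), then fix each of the remaining 8 coordinates at one of its two extreme values (2^8 = 256 ways): 3003·256 = 768768.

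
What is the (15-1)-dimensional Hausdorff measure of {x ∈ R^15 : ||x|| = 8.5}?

S_15(8.5) = 2·π^(15/2)·(8.5)^14 / Γ(15/2) = 168377826559400929·π^7/8648640 ≈ 5.88012e+13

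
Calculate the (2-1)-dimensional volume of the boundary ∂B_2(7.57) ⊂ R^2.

S_2(7.57) = 2·π^(2/2)·(7.57)^1 / Γ(2/2) = 2πr = 2π·7.57 ≈ 47.5637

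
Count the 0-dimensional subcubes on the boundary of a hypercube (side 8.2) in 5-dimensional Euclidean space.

An n-cube has C(n,k)·2^(n-k) k-faces. Here C(5,0)·2^5 = 1·32 = 32.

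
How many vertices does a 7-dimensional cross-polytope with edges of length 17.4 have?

The vertices are ±e_1, ..., ±e_7, so there are 2·7 = 14.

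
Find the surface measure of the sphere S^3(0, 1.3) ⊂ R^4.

S = n·V_n(r)/r = 4·V_4(1.3)/1.3 (volume-to-surface relation), giving 43.367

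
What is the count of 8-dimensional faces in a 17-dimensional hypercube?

Number of 8-faces = C(17,8) · 2^(17-8) = 24310 · 512 = 12446720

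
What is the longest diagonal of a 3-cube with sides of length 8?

d = √(8² + 8² + ... + 8²) [3 terms] = √(3·8²) = 8√3 ≈ 13.8564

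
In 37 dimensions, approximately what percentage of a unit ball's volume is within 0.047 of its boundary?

1 - (1-0.047)^37 ≈ 0.831563 ≈ 83.16%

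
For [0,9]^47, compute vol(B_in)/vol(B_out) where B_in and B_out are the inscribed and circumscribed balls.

Volume scales as r^n, and r_in/r_out = 1/√47, giving (1/√47)^47 ≈ 5.07809e-40.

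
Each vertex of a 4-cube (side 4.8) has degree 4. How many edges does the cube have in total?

The 4-cube has n·2^(n-1) = 4·2^3 = 4·8 = 32 edges.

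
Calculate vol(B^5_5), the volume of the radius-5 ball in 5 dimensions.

Volume = π^{5/2}·(5)^5/Γ(7/2) = 5000·π^2/3 ≈ 16449.3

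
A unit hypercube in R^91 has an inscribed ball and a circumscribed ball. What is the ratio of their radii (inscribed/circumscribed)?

For an n-cube of any side s, the inradius is s/2 and the circumradius is s√n/2, so the ratio is 1/√91 ≈ 0.104828.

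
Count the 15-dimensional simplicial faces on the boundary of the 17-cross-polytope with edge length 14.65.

f_15(17-orthoplex) = 2^16 · (17 choose 16) = 1114112.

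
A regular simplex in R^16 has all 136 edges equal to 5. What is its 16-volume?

Volume = 5^16 · √(17/2^16) / 16! ≈ 0.000117459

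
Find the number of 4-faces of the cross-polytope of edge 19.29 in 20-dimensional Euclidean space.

Number of 4-faces = 2^(4+1) · C(20,4+1) = 32 · 15504 = 496128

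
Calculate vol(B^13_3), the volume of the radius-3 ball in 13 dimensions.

The n-ball volume is π^(n/2)·r^n/Γ(n/2+1). With n=13, r=3: V = 7558272·π^6/5005 ≈ 1.45184e+06.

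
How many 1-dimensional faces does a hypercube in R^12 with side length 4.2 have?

An n-cube has C(n,k)·2^(n-k) k-faces. Here C(12,1)·2^11 = 12·2048 = 24576.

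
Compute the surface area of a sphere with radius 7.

S_3(7) = 2·π^(3/2)·(7)^2 / Γ(3/2) = 4πr² = 4π·(7)² ≈ 615.752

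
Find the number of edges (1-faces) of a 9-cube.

An n-cube has C(n,k)·2^(n-k) k-faces. Here C(9,1)·2^8 = 9·256 = 2304.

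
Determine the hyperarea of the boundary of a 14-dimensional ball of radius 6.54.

|∂B_14(6.54)| ≈ 3.35937e+11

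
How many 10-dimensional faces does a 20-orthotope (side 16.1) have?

f_10(20-cube) = (20 choose 10) · 2^10 = 189190144.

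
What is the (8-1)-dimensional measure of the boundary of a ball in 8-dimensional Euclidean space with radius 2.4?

The surface area of an n-ball is 2π^(n/2) r^(n-1) / Γ(n/2). For n=8, r=2.4: 14892.1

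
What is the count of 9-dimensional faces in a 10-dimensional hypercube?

Choose 9 of 10 axes to span the face (C(10,9) = 10 ways), then fix each of the remaining 1 coordinate at one of its two extreme values (2^1 = 2 ways): 10·2 = 20.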